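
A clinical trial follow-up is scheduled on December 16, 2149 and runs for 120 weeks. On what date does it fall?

Adding 120 weeks = 840 days from December 16, 2149.
December has 31 days, so 31 − 16 = 15 days remain after December 16, 2149; 840 − 15 = 825 left.
January 2150 has 31 days: 825 − 31 = 794 left.
February 2150 has 28 days (2150 is not a leap year): 794 − 28 = 766 left.
March 2150 has 31 days: 766 − 31 = 735 left.
April 2150 has 30 days: 735 − 30 = 705 left.
May 2150 has 31 days: 705 − 31 = 674 left.
June 2150 has 30 days: 674 − 30 = 644 left.
July 2150 has 31 days: 644 − 31 = 613 left.
August 2150 has 31 days: 613 − 31 = 582 left.
September 2150 has 30 days: 582 − 30 = 552 left.
October 2150 has 31 days: 552 − 31 = 521 left.
November 2150 has 30 days: 521 − 30 = 491 left.
December 2150 has 31 days: 491 − 31 = 460 left.
January 2151 has 31 days: 460 − 31 = 429 left.
February 2151 has 28 days (2151 is not a leap year): 429 − 28 = 401 left.
March 2151 has 31 days: 401 − 31 = 370 left.
April 2151 has 30 days: 370 − 30 = 340 left.
May 2151 has 31 days: 340 − 31 = 309 left.
June 2151 has 30 days: 309 − 30 = 279 left.
July 2151 has 31 days: 279 − 31 = 248 left.
August 2151 has 31 days: 248 − 31 = 217 left.
September 2151 has 30 days: 217 − 30 = 187 left.
October 2151 has 31 days: 187 − 31 = 156 left.
November 2151 has 30 days: 156 − 30 = 126 left.
December 2151 has 31 days: 126 − 31 = 95 left.
January 2152 has 31 days: 95 − 31 = 64 left.
February 2152 has 29 days (2152 is a leap year): 64 − 29 = 35 left.
March 2152 has 31 days: 35 − 31 = 4 left.
4 days into April 2152 → April 4, 2152.

April 4, 2152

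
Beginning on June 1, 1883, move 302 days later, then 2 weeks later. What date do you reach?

Adding 302 days from June 1, 1883:
June has 30 days, so 30 − 1 = 29 days remain after June 1, 1883; 302 − 29 = 273 left.
July 1883 has 31 days: 273 − 31 = 242 left.
August 1883 has 31 days: 242 − 31 = 211 left.
September 1883 has 30 days: 211 − 30 = 181 left.
October 1883 has 31 days: 181 − 31 = 150 left.
November 1883 has 30 days: 150 − 30 = 120 left.
December 1883 has 31 days: 120 − 31 = 89 left.
January 1884 has 31 days: 89 − 31 = 58 left.
February 1884 has 29 days (1884 is a leap year): 58 − 29 = 29 left.
29 days into March 1884 → March 29, 1884.
Advancing 2 weeks (= 14 days) from March 29, 1884:
March has 31 days, so 31 − 29 = 2 days remain after March 29, 1884; 14 − 2 = 12 left.
12 days into April 1884 → April 12, 1884.

April 12, 1884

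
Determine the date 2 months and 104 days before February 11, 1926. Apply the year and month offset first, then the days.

August 29, 1925

Subtracting 2 months and 104 days from February 11, 1926: first the month/year part, then the days.
month 2 − 2 = 0, which is month 12 of year 1925 → December 1925.
Day 11 is valid in December, giving December 11, 1925.
Now subtract 104 days from December 11, 1925.
Going back 11 days from December 11, 1925 reaches the end of the previous month; 104 − 11 = 93 left.
November 1925 has 30 days: 93 − 30 = 63 left.
October 1925 has 31 days: 63 − 31 = 32 left.
September 1925 has 30 days: 32 − 30 = 2 left.
August 1925 has 31 days; 31 − 2 = 29 → August 29, 1925.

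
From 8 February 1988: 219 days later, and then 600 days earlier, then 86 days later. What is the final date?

April 19, 1987

Adding 219 days from February 8, 1988:
February has 29 days, so 29 − 8 = 21 days remain after February 8, 1988; 219 − 21 = 198 left.
March 1988 has 31 days: 198 − 31 = 167 left.
April 1988 has 30 days: 167 − 30 = 137 left.
May 1988 has 31 days: 137 − 31 = 106 left.
June 1988 has 30 days: 106 − 30 = 76 left.
July 1988 has 31 days: 76 − 31 = 45 left.
August 1988 has 31 days: 45 − 31 = 14 left.
14 days into September 1988 → September 14, 1988.
Subtracting 600 days from September 14, 1988:
Going back 14 days from September 14, 1988 reaches the end of the previous month; 600 − 14 = 586 left.
August 1988 has 31 days: 586 − 31 = 555 left.
July 1988 has 31 days: 555 − 31 = 524 left.
June 1988 has 30 days: 524 − 30 = 494 left.
May 1988 has 31 days: 494 − 31 = 463 left.
April 1988 has 30 days: 463 − 30 = 433 left.
March 1988 has 31 days: 433 − 31 = 402 left.
February 1988 has 29 days (1988 is a leap year): 402 − 29 = 373 left.
January 1988 has 31 days: 373 − 31 = 342 left.
December 1987 has 31 days: 342 − 31 = 311 left.
November 1987 has 30 days: 311 − 30 = 281 left.
October 1987 has 31 days: 281 − 31 = 250 left.
September 1987 has 30 days: 250 − 30 = 220 left.
August 1987 has 31 days: 220 − 31 = 189 left.
July 1987 has 31 days: 189 − 31 = 158 left.
June 1987 has 30 days: 158 − 30 = 128 left.
May 1987 has 31 days: 128 − 31 = 97 left.
April 1987 has 30 days: 97 − 30 = 67 left.
March 1987 has 31 days: 67 − 31 = 36 left.
February 1987 has 28 days (1987 is not a leap year): 36 − 28 = 8 left.
January 1987 has 31 days; 31 − 8 = 23 → January 23, 1987.
Adding 86 days from January 23, 1987:
January has 31 days, so 31 − 23 = 8 days remain after January 23, 1987; 86 − 8 = 78 left.
February 1987 has 28 days (1987 is not a leap year): 78 − 28 = 50 left.
March 1987 has 31 days: 50 − 31 = 19 left.
19 days into April 1987 → April 19, 1987.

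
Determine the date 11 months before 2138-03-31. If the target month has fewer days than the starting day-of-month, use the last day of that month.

Counting back 11 months from March 31, 2138.
month 3 − 11 = -8, which is month 4 of year 2137 → April 2137.
April 2137 has only 30 days and the start was day 31, so the date clamps to April 30, 2137.

April 30, 2137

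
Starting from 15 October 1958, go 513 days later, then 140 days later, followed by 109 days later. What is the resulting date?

November 15, 1960

Advancing 513 days from October 15, 1958:
October has 31 days, so 31 − 15 = 16 days remain after October 15, 1958; 513 − 16 = 497 left.
November 1958 has 30 days: 497 − 30 = 467 left.
December 1958 has 31 days: 467 − 31 = 436 left.
January 1959 has 31 days: 436 − 31 = 405 left.
February 1959 has 28 days (1959 is not a leap year): 405 − 28 = 377 left.
March 1959 has 31 days: 377 − 31 = 346 left.
April 1959 has 30 days: 346 − 30 = 316 left.
May 1959 has 31 days: 316 − 31 = 285 left.
June 1959 has 30 days: 285 − 30 = 255 left.
July 1959 has 31 days: 255 − 31 = 224 left.
August 1959 has 31 days: 224 − 31 = 193 left.
September 1959 has 30 days: 193 − 30 = 163 left.
October 1959 has 31 days: 163 − 31 = 132 left.
November 1959 has 30 days: 132 − 30 = 102 left.
December 1959 has 31 days: 102 − 31 = 71 left.
January 1960 has 31 days: 71 − 31 = 40 left.
February 1960 has 29 days (1960 is a leap year): 40 − 29 = 11 left.
11 days into March 1960 → March 11, 1960.
Counting forward 140 days from March 11, 1960:
March has 31 days, so 31 − 11 = 20 days remain after March 11, 1960; 140 − 20 = 120 left.
April 1960 has 30 days: 120 − 30 = 90 left.
May 1960 has 31 days: 90 − 31 = 59 left.
June 1960 has 30 days: 59 − 30 = 29 left.
29 days into July 1960 → July 29, 1960.
Adding 109 days from July 29, 1960:
July has 31 days, so 31 − 29 = 2 days remain after July 29, 1960; 109 − 2 = 107 left.
August 1960 has 31 days: 107 − 31 = 76 left.
September 1960 has 30 days: 76 − 30 = 46 left.
October 1960 has 31 days: 46 − 31 = 15 left.
15 days into November 1960 → November 15, 1960.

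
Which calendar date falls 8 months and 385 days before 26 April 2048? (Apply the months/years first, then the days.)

Subtracting 8 months and 385 days from April 26, 2048: first the month/year part, then the days.
month 4 − 8 = -4, which is month 8 of year 2047 → August 2047.
Day 26 is valid in August, giving August 26, 2047.
Now subtract 385 days from August 26, 2047.
Going back 26 days from August 26, 2047 reaches the end of the previous month; 385 − 26 = 359 left.
July 2047 has 31 days: 359 − 31 = 328 left.
June 2047 has 30 days: 328 − 30 = 298 left.
May 2047 has 31 days: 298 − 31 = 267 left.
April 2047 has 30 days: 267 − 30 = 237 left.
March 2047 has 31 days: 237 − 31 = 206 left.
February 2047 has 28 days (2047 is not a leap year): 206 − 28 = 178 left.
January 2047 has 31 days: 178 − 31 = 147 left.
December 2046 has 31 days: 147 − 31 = 116 left.
November 2046 has 30 days: 116 − 30 = 86 left.
October 2046 has 31 days: 86 − 31 = 55 left.
September 2046 has 30 days: 55 − 30 = 25 left.
August 2046 has 31 days; 31 − 25 = 6 → August 6, 2046.

August 6, 2046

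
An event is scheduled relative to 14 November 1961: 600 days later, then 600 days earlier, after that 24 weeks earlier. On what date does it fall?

Adding 600 days from November 14, 1961:
November has 30 days, so 30 − 14 = 16 days remain after November 14, 1961; 600 − 16 = 584 left.
December 1961 has 31 days: 584 − 31 = 553 left.
January 1962 has 31 days: 553 − 31 = 522 left.
February 1962 has 28 days (1962 is not a leap year): 522 − 28 = 494 left.
March 1962 has 31 days: 494 − 31 = 463 left.
April 1962 has 30 days: 463 − 30 = 433 left.
May 1962 has 31 days: 433 − 31 = 402 left.
June 1962 has 30 days: 402 − 30 = 372 left.
July 1962 has 31 days: 372 − 31 = 341 left.
August 1962 has 31 days: 341 − 31 = 310 left.
September 1962 has 30 days: 310 − 30 = 280 left.
October 1962 has 31 days: 280 − 31 = 249 left.
November 1962 has 30 days: 249 − 30 = 219 left.
December 1962 has 31 days: 219 − 31 = 188 left.
January 1963 has 31 days: 188 − 31 = 157 left.
February 1963 has 28 days (1963 is not a leap year): 157 − 28 = 129 left.
March 1963 has 31 days: 129 − 31 = 98 left.
April 1963 has 30 days: 98 − 30 = 68 left.
May 1963 has 31 days: 68 − 31 = 37 left.
June 1963 has 30 days: 37 − 30 = 7 left.
7 days into July 1963 → July 7, 1963.
Subtracting 600 days from July 7, 1963:
Going back 7 days from July 7, 1963 reaches the end of the previous month; 600 − 7 = 593 left.
June 1963 has 30 days: 593 − 30 = 563 left.
May 1963 has 31 days: 563 − 31 = 532 left.
April 1963 has 30 days: 532 − 30 = 502 left.
March 1963 has 31 days: 502 − 31 = 471 left.
February 1963 has 28 days (1963 is not a leap year): 471 − 28 = 443 left.
January 1963 has 31 days: 443 − 31 = 412 left.
December 1962 has 31 days: 412 − 31 = 381 left.
November 1962 has 30 days: 381 − 30 = 351 left.
October 1962 has 31 days: 351 − 31 = 320 left.
September 1962 has 30 days: 320 − 30 = 290 left.
August 1962 has 31 days: 290 − 31 = 259 left.
July 1962 has 31 days: 259 − 31 = 228 left.
June 1962 has 30 days: 228 − 30 = 198 left.
May 1962 has 31 days: 198 − 31 = 167 left.
April 1962 has 30 days: 167 − 30 = 137 left.
March 1962 has 31 days: 137 − 31 = 106 left.
February 1962 has 28 days (1962 is not a leap year): 106 − 28 = 78 left.
January 1962 has 31 days: 78 − 31 = 47 left.
December 1961 has 31 days: 47 − 31 = 16 left.
November 1961 has 30 days; 30 − 16 = 14 → November 14, 1961.
Going back 24 weeks (= 168 days) from November 14, 1961:
Going back 14 days from November 14, 1961 reaches the end of the previous month; 168 − 14 = 154 left.
October 1961 has 31 days: 154 − 31 = 123 left.
September 1961 has 30 days: 123 − 30 = 93 left.
August 1961 has 31 days: 93 − 31 = 62 left.
July 1961 has 31 days: 62 − 31 = 31 left.
June 1961 has 30 days: 31 − 30 = 1 left.
May 1961 has 31 days; 31 − 1 = 30 → May 30, 1961.

May 30, 1961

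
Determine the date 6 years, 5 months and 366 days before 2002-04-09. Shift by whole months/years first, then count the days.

Subtracting 6 years, 5 months and 366 days from April 9, 2002: first the month/year part, then the days.
-6 years → 1996; month 4 − 5 = -1, which is month 11 of year 1995 → November 1995.
Day 9 is valid in November, giving November 9, 1995.
Now subtract 366 days from November 9, 1995.
Going back 9 days from November 9, 1995 reaches the end of the previous month; 366 − 9 = 357 left.
October 1995 has 31 days: 357 − 31 = 326 left.
September 1995 has 30 days: 326 − 30 = 296 left.
August 1995 has 31 days: 296 − 31 = 265 left.
July 1995 has 31 days: 265 − 31 = 234 left.
June 1995 has 30 days: 234 − 30 = 204 left.
May 1995 has 31 days: 204 − 31 = 173 left.
April 1995 has 30 days: 173 − 30 = 143 left.
March 1995 has 31 days: 143 − 31 = 112 left.
February 1995 has 28 days (1995 is not a leap year): 112 − 28 = 84 left.
January 1995 has 31 days: 84 − 31 = 53 left.
December 1994 has 31 days: 53 − 31 = 22 left.
November 1994 has 30 days; 30 − 22 = 8 → November 8, 1994.

November 8, 1994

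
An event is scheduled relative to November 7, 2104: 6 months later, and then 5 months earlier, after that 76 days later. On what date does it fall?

February 21, 2105

Counting forward 6 months from November 7, 2104:
month 11 + 6 = 17, which is month 5 of year 2105 → May 2105.
Day 7 is valid in May, giving May 7, 2105.
Going back 5 months from May 7, 2105:
month 5 − 5 = 0, which is month 12 of year 2104 → December 2104.
Day 7 is valid in December, giving December 7, 2104.
Advancing 76 days from December 7, 2104:
December has 31 days, so 31 − 7 = 24 days remain after December 7, 2104; 76 − 24 = 52 left.
January 2105 has 31 days: 52 − 31 = 21 left.
21 days into February 2105 → February 21, 2105.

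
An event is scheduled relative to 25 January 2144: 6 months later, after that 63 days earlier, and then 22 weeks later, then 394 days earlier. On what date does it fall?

September 26, 2143

Adding 6 months from January 25, 2144:
month 1 + 6 = 7 → July 2144.
Day 25 is valid in July, giving July 25, 2144.
Going back 63 days from July 25, 2144:
Going back 25 days from July 25, 2144 reaches the end of the previous month; 63 − 25 = 38 left.
June 2144 has 30 days: 38 − 30 = 8 left.
May 2144 has 31 days; 31 − 8 = 23 → May 23, 2144.
Adding 22 weeks (= 154 days) from May 23, 2144:
May has 31 days, so 31 − 23 = 8 days remain after May 23, 2144; 154 − 8 = 146 left.
June 2144 has 30 days: 146 − 30 = 116 left.
July 2144 has 31 days: 116 − 31 = 85 left.
August 2144 has 31 days: 85 − 31 = 54 left.
September 2144 has 30 days: 54 − 30 = 24 left.
24 days into October 2144 → October 24, 2144.
Subtracting 394 days from October 24, 2144:
Going back 24 days from October 24, 2144 reaches the end of the previous month; 394 − 24 = 370 left.
September 2144 has 30 days: 370 − 30 = 340 left.
August 2144 has 31 days: 340 − 31 = 309 left.
July 2144 has 31 days: 309 − 31 = 278 left.
June 2144 has 30 days: 278 − 30 = 248 left.
May 2144 has 31 days: 248 − 31 = 217 left.
April 2144 has 30 days: 217 − 30 = 187 left.
March 2144 has 31 days: 187 − 31 = 156 left.
February 2144 has 29 days (2144 is a leap year): 156 − 29 = 127 left.
January 2144 has 31 days: 127 − 31 = 96 left.
December 2143 has 31 days: 96 − 31 = 65 left.
November 2143 has 30 days: 65 − 30 = 35 left.
October 2143 has 31 days: 35 − 31 = 4 left.
September 2143 has 30 days; 30 − 4 = 26 → September 26, 2143.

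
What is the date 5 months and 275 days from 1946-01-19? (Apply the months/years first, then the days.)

March 21, 1947

Counting forward 5 months and 275 days from January 19, 1946: first the month/year part, then the days.
month 1 + 5 = 6 → June 1946.
Day 19 is valid in June, giving June 19, 1946.
Now add 275 days from June 19, 1946.
June has 30 days, so 30 − 19 = 11 days remain after June 19, 1946; 275 − 11 = 264 left.
July 1946 has 31 days: 264 − 31 = 233 left.
August 1946 has 31 days: 233 − 31 = 202 left.
September 1946 has 30 days: 202 − 30 = 172 left.
October 1946 has 31 days: 172 − 31 = 141 left.
November 1946 has 30 days: 141 − 30 = 111 left.
December 1946 has 31 days: 111 − 31 = 80 left.
January 1947 has 31 days: 80 − 31 = 49 left.
February 1947 has 28 days (1947 is not a leap year): 49 − 28 = 21 left.
21 days into March 1947 → March 21, 1947.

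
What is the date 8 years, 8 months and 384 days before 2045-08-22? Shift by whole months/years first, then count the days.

December 4, 2035

Counting back 8 years, 8 months and 384 days from August 22, 2045: first the month/year part, then the days.
-8 years → 2037; month 8 − 8 = 0, which is month 12 of year 2036 → December 2036.
Day 22 is valid in December, giving December 22, 2036.
Now subtract 384 days from December 22, 2036.
Going back 22 days from December 22, 2036 reaches the end of the previous month; 384 − 22 = 362 left.
November 2036 has 30 days: 362 − 30 = 332 left.
October 2036 has 31 days: 332 − 31 = 301 left.
September 2036 has 30 days: 301 − 30 = 271 left.
August 2036 has 31 days: 271 − 31 = 240 left.
July 2036 has 31 days: 240 − 31 = 209 left.
June 2036 has 30 days: 209 − 30 = 179 left.
May 2036 has 31 days: 179 − 31 = 148 left.
April 2036 has 30 days: 148 − 30 = 118 left.
March 2036 has 31 days: 118 − 31 = 87 left.
February 2036 has 29 days (2036 is a leap year): 87 − 29 = 58 left.
January 2036 has 31 days: 58 − 31 = 27 left.
December 2035 has 31 days; 31 − 27 = 4 → December 4, 2035.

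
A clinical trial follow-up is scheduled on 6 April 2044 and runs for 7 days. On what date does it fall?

Advancing 7 days from April 6, 2044.
April has 30 days; 6 + 7 = 13, still in April.

April 13, 2044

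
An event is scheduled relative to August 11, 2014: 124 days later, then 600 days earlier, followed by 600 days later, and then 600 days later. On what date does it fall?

Counting forward 124 days from August 11, 2014:
August has 31 days, so 31 − 11 = 20 days remain after August 11, 2014; 124 − 20 = 104 left.
September 2014 has 30 days: 104 − 30 = 74 left.
October 2014 has 31 days: 74 − 31 = 43 left.
November 2014 has 30 days: 43 − 30 = 13 left.
13 days into December 2014 → December 13, 2014.
Subtracting 600 days from December 13, 2014:
Going back 13 days from December 13, 2014 reaches the end of the previous month; 600 − 13 = 587 left.
November 2014 has 30 days: 587 − 30 = 557 left.
October 2014 has 31 days: 557 − 31 = 526 left.
September 2014 has 30 days: 526 − 30 = 496 left.
August 2014 has 31 days: 496 − 31 = 465 left.
July 2014 has 31 days: 465 − 31 = 434 left.
June 2014 has 30 days: 434 − 30 = 404 left.
May 2014 has 31 days: 404 − 31 = 373 left.
April 2014 has 30 days: 373 − 30 = 343 left.
March 2014 has 31 days: 343 − 31 = 312 left.
February 2014 has 28 days (2014 is not a leap year): 312 − 28 = 284 left.
January 2014 has 31 days: 284 − 31 = 253 left.
December 2013 has 31 days: 253 − 31 = 222 left.
November 2013 has 30 days: 222 − 30 = 192 left.
October 2013 has 31 days: 192 − 31 = 161 left.
September 2013 has 30 days: 161 − 30 = 131 left.
August 2013 has 31 days: 131 − 31 = 100 left.
July 2013 has 31 days: 100 − 31 = 69 left.
June 2013 has 30 days: 69 − 30 = 39 left.
May 2013 has 31 days: 39 − 31 = 8 left.
April 2013 has 30 days; 30 − 8 = 22 → April 22, 2013.
Advancing 600 days from April 22, 2013:
April has 30 days, so 30 − 22 = 8 days remain after April 22, 2013; 600 − 8 = 592 left.
May 2013 has 31 days: 592 − 31 = 561 left.
June 2013 has 30 days: 561 − 30 = 531 left.
July 2013 has 31 days: 531 − 31 = 500 left.
August 2013 has 31 days: 500 − 31 = 469 left.
September 2013 has 30 days: 469 − 30 = 439 left.
October 2013 has 31 days: 439 − 31 = 408 left.
November 2013 has 30 days: 408 − 30 = 378 left.
December 2013 has 31 days: 378 − 31 = 347 left.
January 2014 has 31 days: 347 − 31 = 316 left.
February 2014 has 28 days (2014 is not a leap year): 316 − 28 = 288 left.
March 2014 has 31 days: 288 − 31 = 257 left.
April 2014 has 30 days: 257 − 30 = 227 left.
May 2014 has 31 days: 227 − 31 = 196 left.
June 2014 has 30 days: 196 − 30 = 166 left.
July 2014 has 31 days: 166 − 31 = 135 left.
August 2014 has 31 days: 135 − 31 = 104 left.
September 2014 has 30 days: 104 − 30 = 74 left.
October 2014 has 31 days: 74 − 31 = 43 left.
November 2014 has 30 days: 43 − 30 = 13 left.
13 days into December 2014 → December 13, 2014.
Advancing 600 days from December 13, 2014:
December has 31 days, so 31 − 13 = 18 days remain after December 13, 2014; 600 − 18 = 582 left.
January 2015 has 31 days: 582 − 31 = 551 left.
February 2015 has 28 days (2015 is not a leap year): 551 − 28 = 523 left.
March 2015 has 31 days: 523 − 31 = 492 left.
April 2015 has 30 days: 492 − 30 = 462 left.
May 2015 has 31 days: 462 − 31 = 431 left.
June 2015 has 30 days: 431 − 30 = 401 left.
July 2015 has 31 days: 401 − 31 = 370 left.
August 2015 has 31 days: 370 − 31 = 339 left.
September 2015 has 30 days: 339 − 30 = 309 left.
October 2015 has 31 days: 309 − 31 = 278 left.
November 2015 has 30 days: 278 − 30 = 248 left.
December 2015 has 31 days: 248 − 31 = 217 left.
January 2016 has 31 days: 217 − 31 = 186 left.
February 2016 has 29 days (2016 is a leap year): 186 − 29 = 157 left.
March 2016 has 31 days: 157 − 31 = 126 left.
April 2016 has 30 days: 126 − 30 = 96 left.
May 2016 has 31 days: 96 − 31 = 65 left.
June 2016 has 30 days: 65 − 30 = 35 left.
July 2016 has 31 days: 35 − 31 = 4 left.
4 days into August 2016 → August 4, 2016.

August 4, 2016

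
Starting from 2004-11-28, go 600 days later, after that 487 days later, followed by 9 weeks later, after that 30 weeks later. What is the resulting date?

August 19, 2008

Advancing 600 days from November 28, 2004:
November has 30 days, so 30 − 28 = 2 days remain after November 28, 2004; 600 − 2 = 598 left.
December 2004 has 31 days: 598 − 31 = 567 left.
January 2005 has 31 days: 567 − 31 = 536 left.
February 2005 has 28 days (2005 is not a leap year): 536 − 28 = 508 left.
March 2005 has 31 days: 508 − 31 = 477 left.
April 2005 has 30 days: 477 − 30 = 447 left.
May 2005 has 31 days: 447 − 31 = 416 left.
June 2005 has 30 days: 416 − 30 = 386 left.
July 2005 has 31 days: 386 − 31 = 355 left.
August 2005 has 31 days: 355 − 31 = 324 left.
September 2005 has 30 days: 324 − 30 = 294 left.
October 2005 has 31 days: 294 − 31 = 263 left.
November 2005 has 30 days: 263 − 30 = 233 left.
December 2005 has 31 days: 233 − 31 = 202 left.
January 2006 has 31 days: 202 − 31 = 171 left.
February 2006 has 28 days (2006 is not a leap year): 171 − 28 = 143 left.
March 2006 has 31 days: 143 − 31 = 112 left.
April 2006 has 30 days: 112 − 30 = 82 left.
May 2006 has 31 days: 82 − 31 = 51 left.
June 2006 has 30 days: 51 − 30 = 21 left.
21 days into July 2006 → July 21, 2006.
Advancing 487 days from July 21, 2006:
July has 31 days, so 31 − 21 = 10 days remain after July 21, 2006; 487 − 10 = 477 left.
August 2006 has 31 days: 477 − 31 = 446 left.
September 2006 has 30 days: 446 − 30 = 416 left.
October 2006 has 31 days: 416 − 31 = 385 left.
November 2006 has 30 days: 385 − 30 = 355 left.
December 2006 has 31 days: 355 − 31 = 324 left.
January 2007 has 31 days: 324 − 31 = 293 left.
February 2007 has 28 days (2007 is not a leap year): 293 − 28 = 265 left.
March 2007 has 31 days: 265 − 31 = 234 left.
April 2007 has 30 days: 234 − 30 = 204 left.
May 2007 has 31 days: 204 − 31 = 173 left.
June 2007 has 30 days: 173 − 30 = 143 left.
July 2007 has 31 days: 143 − 31 = 112 left.
August 2007 has 31 days: 112 − 31 = 81 left.
September 2007 has 30 days: 81 − 30 = 51 left.
October 2007 has 31 days: 51 − 31 = 20 left.
20 days into November 2007 → November 20, 2007.
Adding 9 weeks (= 63 days) from November 20, 2007:
November has 30 days, so 30 − 20 = 10 days remain after November 20, 2007; 63 − 10 = 53 left.
December 2007 has 31 days: 53 − 31 = 22 left.
22 days into January 2008 → January 22, 2008.
Adding 30 weeks (= 210 days) from January 22, 2008:
January has 31 days, so 31 − 22 = 9 days remain after January 22, 2008; 210 − 9 = 201 left.
February 2008 has 29 days (2008 is a leap year): 201 − 29 = 172 left.
March 2008 has 31 days: 172 − 31 = 141 left.
April 2008 has 30 days: 141 − 30 = 111 left.
May 2008 has 31 days: 111 − 31 = 80 left.
June 2008 has 30 days: 80 − 30 = 50 left.
July 2008 has 31 days: 50 − 31 = 19 left.
19 days into August 2008 → August 19, 2008.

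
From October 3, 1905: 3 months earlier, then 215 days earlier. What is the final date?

November 30, 1904

Going back 3 months from October 3, 1905:
month 10 − 3 = 7 → July 1905.
Day 3 is valid in July, giving July 3, 1905.
Going back 215 days from July 3, 1905:
Going back 3 days from July 3, 1905 reaches the end of the previous month; 215 − 3 = 212 left.
June 1905 has 30 days: 212 − 30 = 182 left.
May 1905 has 31 days: 182 − 31 = 151 left.
April 1905 has 30 days: 151 − 30 = 121 left.
March 1905 has 31 days: 121 − 31 = 90 left.
February 1905 has 28 days (1905 is not a leap year): 90 − 28 = 62 left.
January 1905 has 31 days: 62 − 31 = 31 left.
December 1904 has 31 days: 31 − 31 = 0 left.
November 1904 has 30 days; 30 − 0 = 30 → November 30, 1904.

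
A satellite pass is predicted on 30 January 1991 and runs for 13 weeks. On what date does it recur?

May 1, 1991

Advancing 13 weeks = 91 days from January 30, 1991.
January has 31 days, so 31 − 30 = 1 day remains after January 30, 1991; 91 − 1 = 90 left.
February 1991 has 28 days (1991 is not a leap year): 90 − 28 = 62 left.
March 1991 has 31 days: 62 − 31 = 31 left.
April 1991 has 30 days: 31 − 30 = 1 left.
1 day into May 1991 → May 1, 1991.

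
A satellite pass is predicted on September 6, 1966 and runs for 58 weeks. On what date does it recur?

Advancing 58 weeks = 406 days from September 6, 1966.
September has 30 days, so 30 − 6 = 24 days remain after September 6, 1966; 406 − 24 = 382 left.
October 1966 has 31 days: 382 − 31 = 351 left.
November 1966 has 30 days: 351 − 30 = 321 left.
December 1966 has 31 days: 321 − 31 = 290 left.
January 1967 has 31 days: 290 − 31 = 259 left.
February 1967 has 28 days (1967 is not a leap year): 259 − 28 = 231 left.
March 1967 has 31 days: 231 − 31 = 200 left.
April 1967 has 30 days: 200 − 30 = 170 left.
May 1967 has 31 days: 170 − 31 = 139 left.
June 1967 has 30 days: 139 − 30 = 109 left.
July 1967 has 31 days: 109 − 31 = 78 left.
August 1967 has 31 days: 78 − 31 = 47 left.
September 1967 has 30 days: 47 − 30 = 17 left.
17 days into October 1967 → October 17, 1967.

October 17, 1967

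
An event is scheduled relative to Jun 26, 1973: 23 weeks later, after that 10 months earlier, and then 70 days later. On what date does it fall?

Counting forward 23 weeks (= 161 days) from June 26, 1973:
June has 30 days, so 30 − 26 = 4 days remain after June 26, 1973; 161 − 4 = 157 left.
July 1973 has 31 days: 157 − 31 = 126 left.
August 1973 has 31 days: 126 − 31 = 95 left.
September 1973 has 30 days: 95 − 30 = 65 left.
October 1973 has 31 days: 65 − 31 = 34 left.
November 1973 has 30 days: 34 − 30 = 4 left.
4 days into December 1973 → December 4, 1973.
Subtracting 10 months from December 4, 1973:
month 12 − 10 = 2 → February 1973.
Day 4 is valid in February, giving February 4, 1973.
Counting forward 70 days from February 4, 1973:
February has 28 days, so 28 − 4 = 24 days remain after February 4, 1973; 70 − 24 = 46 left.
March 1973 has 31 days: 46 − 31 = 15 left.
15 days into April 1973 → April 15, 1973.

April 15, 1973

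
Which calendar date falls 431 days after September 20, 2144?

Adding 431 days from September 20, 2144.
September has 30 days, so 30 − 20 = 10 days remain after September 20, 2144; 431 − 10 = 421 left.
October 2144 has 31 days: 421 − 31 = 390 left.
November 2144 has 30 days: 390 − 30 = 360 left.
December 2144 has 31 days: 360 − 31 = 329 left.
January 2145 has 31 days: 329 − 31 = 298 left.
February 2145 has 28 days (2145 is not a leap year): 298 − 28 = 270 left.
March 2145 has 31 days: 270 − 31 = 239 left.
April 2145 has 30 days: 239 − 30 = 209 left.
May 2145 has 31 days: 209 − 31 = 178 left.
June 2145 has 30 days: 178 − 30 = 148 left.
July 2145 has 31 days: 148 − 31 = 117 left.
August 2145 has 31 days: 117 − 31 = 86 left.
September 2145 has 30 days: 86 − 30 = 56 left.
October 2145 has 31 days: 56 − 31 = 25 left.
25 days into November 2145 → November 25, 2145.

November 25, 2145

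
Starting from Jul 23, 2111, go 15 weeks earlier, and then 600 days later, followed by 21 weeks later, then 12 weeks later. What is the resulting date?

Going back 15 weeks (= 105 days) from July 23, 2111:
Going back 23 days from July 23, 2111 reaches the end of the previous month; 105 − 23 = 82 left.
June 2111 has 30 days: 82 − 30 = 52 left.
May 2111 has 31 days: 52 − 31 = 21 left.
April 2111 has 30 days; 30 − 21 = 9 → April 9, 2111.
Advancing 600 days from April 9, 2111:
April has 30 days, so 30 − 9 = 21 days remain after April 9, 2111; 600 − 21 = 579 left.
May 2111 has 31 days: 579 − 31 = 548 left.
June 2111 has 30 days: 548 − 30 = 518 left.
July 2111 has 31 days: 518 − 31 = 487 left.
August 2111 has 31 days: 487 − 31 = 456 left.
September 2111 has 30 days: 456 − 30 = 426 left.
October 2111 has 31 days: 426 − 31 = 395 left.
November 2111 has 30 days: 395 − 30 = 365 left.
December 2111 has 31 days: 365 − 31 = 334 left.
January 2112 has 31 days: 334 − 31 = 303 left.
February 2112 has 29 days (2112 is a leap year): 303 − 29 = 274 left.
March 2112 has 31 days: 274 − 31 = 243 left.
April 2112 has 30 days: 243 − 30 = 213 left.
May 2112 has 31 days: 213 − 31 = 182 left.
June 2112 has 30 days: 182 − 30 = 152 left.
July 2112 has 31 days: 152 − 31 = 121 left.
August 2112 has 31 days: 121 − 31 = 90 left.
September 2112 has 30 days: 90 − 30 = 60 left.
October 2112 has 31 days: 60 − 31 = 29 left.
29 days into November 2112 → November 29, 2112.
Advancing 21 weeks (= 147 days) from November 29, 2112:
November has 30 days, so 30 − 29 = 1 day remains after November 29, 2112; 147 − 1 = 146 left.
December 2112 has 31 days: 146 − 31 = 115 left.
January 2113 has 31 days: 115 − 31 = 84 left.
February 2113 has 28 days (2113 is not a leap year): 84 − 28 = 56 left.
March 2113 has 31 days: 56 − 31 = 25 left.
25 days into April 2113 → April 25, 2113.
Adding 12 weeks (= 84 days) from April 25, 2113:
April has 30 days, so 30 − 25 = 5 days remain after April 25, 2113; 84 − 5 = 79 left.
May 2113 has 31 days: 79 − 31 = 48 left.
June 2113 has 30 days: 48 − 30 = 18 left.
18 days into July 2113 → July 18, 2113.

July 18, 2113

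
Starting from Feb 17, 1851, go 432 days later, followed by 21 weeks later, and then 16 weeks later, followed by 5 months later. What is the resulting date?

June 8, 1853

Counting forward 432 days from February 17, 1851:
February has 28 days, so 28 − 17 = 11 days remain after February 17, 1851; 432 − 11 = 421 left.
March 1851 has 31 days: 421 − 31 = 390 left.
April 1851 has 30 days: 390 − 30 = 360 left.
May 1851 has 31 days: 360 − 31 = 329 left.
June 1851 has 30 days: 329 − 30 = 299 left.
July 1851 has 31 days: 299 − 31 = 268 left.
August 1851 has 31 days: 268 − 31 = 237 left.
September 1851 has 30 days: 237 − 30 = 207 left.
October 1851 has 31 days: 207 − 31 = 176 left.
November 1851 has 30 days: 176 − 30 = 146 left.
December 1851 has 31 days: 146 − 31 = 115 left.
January 1852 has 31 days: 115 − 31 = 84 left.
February 1852 has 29 days (1852 is a leap year): 84 − 29 = 55 left.
March 1852 has 31 days: 55 − 31 = 24 left.
24 days into April 1852 → April 24, 1852.
Counting forward 21 weeks (= 147 days) from April 24, 1852:
April has 30 days, so 30 − 24 = 6 days remain after April 24, 1852; 147 − 6 = 141 left.
May 1852 has 31 days: 141 − 31 = 110 left.
June 1852 has 30 days: 110 − 30 = 80 left.
July 1852 has 31 days: 80 − 31 = 49 left.
August 1852 has 31 days: 49 − 31 = 18 left.
18 days into September 1852 → September 18, 1852.
Advancing 16 weeks (= 112 days) from September 18, 1852:
September has 30 days, so 30 − 18 = 12 days remain after September 18, 1852; 112 − 12 = 100 left.
October 1852 has 31 days: 100 − 31 = 69 left.
November 1852 has 30 days: 69 − 30 = 39 left.
December 1852 has 31 days: 39 − 31 = 8 left.
8 days into January 1853 → January 8, 1853.
Counting forward 5 months from January 8, 1853:
month 1 + 5 = 6 → June 1853.
Day 8 is valid in June, giving June 8, 1853.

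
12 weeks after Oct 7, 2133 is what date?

Advancing 12 weeks = 84 days from October 7, 2133.
October has 31 days, so 31 − 7 = 24 days remain after October 7, 2133; 84 − 24 = 60 left.
November 2133 has 30 days: 60 − 30 = 30 left.
30 days into December 2133 → December 30, 2133.

December 30, 2133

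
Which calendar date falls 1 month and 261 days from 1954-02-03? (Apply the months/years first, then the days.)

November 19, 1954

Counting forward 1 month and 261 days from February 3, 1954: first the month/year part, then the days.
month 2 + 1 = 3 → March 1954.
Day 3 is valid in March, giving March 3, 1954.
Now add 261 days from March 3, 1954.
March has 31 days, so 31 − 3 = 28 days remain after March 3, 1954; 261 − 28 = 233 left.
April 1954 has 30 days: 233 − 30 = 203 left.
May 1954 has 31 days: 203 − 31 = 172 left.
June 1954 has 30 days: 172 − 30 = 142 left.
July 1954 has 31 days: 142 − 31 = 111 left.
August 1954 has 31 days: 111 − 31 = 80 left.
September 1954 has 30 days: 80 − 30 = 50 left.
October 1954 has 31 days: 50 − 31 = 19 left.
19 days into November 1954 → November 19, 1954.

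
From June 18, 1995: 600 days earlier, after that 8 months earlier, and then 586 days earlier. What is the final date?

July 21, 1991

Going back 600 days from June 18, 1995:
Going back 18 days from June 18, 1995 reaches the end of the previous month; 600 − 18 = 582 left.
May 1995 has 31 days: 582 − 31 = 551 left.
April 1995 has 30 days: 551 − 30 = 521 left.
March 1995 has 31 days: 521 − 31 = 490 left.
February 1995 has 28 days (1995 is not a leap year): 490 − 28 = 462 left.
January 1995 has 31 days: 462 − 31 = 431 left.
December 1994 has 31 days: 431 − 31 = 400 left.
November 1994 has 30 days: 400 − 30 = 370 left.
October 1994 has 31 days: 370 − 31 = 339 left.
September 1994 has 30 days: 339 − 30 = 309 left.
August 1994 has 31 days: 309 − 31 = 278 left.
July 1994 has 31 days: 278 − 31 = 247 left.
June 1994 has 30 days: 247 − 30 = 217 left.
May 1994 has 31 days: 217 − 31 = 186 left.
April 1994 has 30 days: 186 − 30 = 156 left.
March 1994 has 31 days: 156 − 31 = 125 left.
February 1994 has 28 days (1994 is not a leap year): 125 − 28 = 97 left.
January 1994 has 31 days: 97 − 31 = 66 left.
December 1993 has 31 days: 66 − 31 = 35 left.
November 1993 has 30 days: 35 − 30 = 5 left.
October 1993 has 31 days; 31 − 5 = 26 → October 26, 1993.
Counting back 8 months from October 26, 1993:
month 10 − 8 = 2 → February 1993.
Day 26 is valid in February, giving February 26, 1993.
Subtracting 586 days from February 26, 1993:
Going back 26 days from February 26, 1993 reaches the end of the previous month; 586 − 26 = 560 left.
January 1993 has 31 days: 560 − 31 = 529 left.
December 1992 has 31 days: 529 − 31 = 498 left.
November 1992 has 30 days: 498 − 30 = 468 left.
October 1992 has 31 days: 468 − 31 = 437 left.
September 1992 has 30 days: 437 − 30 = 407 left.
August 1992 has 31 days: 407 − 31 = 376 left.
July 1992 has 31 days: 376 − 31 = 345 left.
June 1992 has 30 days: 345 − 30 = 315 left.
May 1992 has 31 days: 315 − 31 = 284 left.
April 1992 has 30 days: 284 − 30 = 254 left.
March 1992 has 31 days: 254 − 31 = 223 left.
February 1992 has 29 days (1992 is a leap year): 223 − 29 = 194 left.
January 1992 has 31 days: 194 − 31 = 163 left.
December 1991 has 31 days: 163 − 31 = 132 left.
November 1991 has 30 days: 132 − 30 = 102 left.
October 1991 has 31 days: 102 − 31 = 71 left.
September 1991 has 30 days: 71 − 30 = 41 left.
August 1991 has 31 days: 41 − 31 = 10 left.
July 1991 has 31 days; 31 − 10 = 21 → July 21, 1991.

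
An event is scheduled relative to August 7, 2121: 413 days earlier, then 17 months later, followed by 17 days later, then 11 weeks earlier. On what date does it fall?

Counting back 413 days from August 7, 2121:
Going back 7 days from August 7, 2121 reaches the end of the previous month; 413 − 7 = 406 left.
July 2121 has 31 days: 406 − 31 = 375 left.
June 2121 has 30 days: 375 − 30 = 345 left.
May 2121 has 31 days: 345 − 31 = 314 left.
April 2121 has 30 days: 314 − 30 = 284 left.
March 2121 has 31 days: 284 − 31 = 253 left.
February 2121 has 28 days (2121 is not a leap year): 253 − 28 = 225 left.
January 2121 has 31 days: 225 − 31 = 194 left.
December 2120 has 31 days: 194 − 31 = 163 left.
November 2120 has 30 days: 163 − 30 = 133 left.
October 2120 has 31 days: 133 − 31 = 102 left.
September 2120 has 30 days: 102 − 30 = 72 left.
August 2120 has 31 days: 72 − 31 = 41 left.
July 2120 has 31 days: 41 − 31 = 10 left.
June 2120 has 30 days; 30 − 10 = 20 → June 20, 2120.
Adding 17 months from June 20, 2120:
month 6 + 17 = 23, which is month 11 of year 2121 → November 2121.
Day 20 is valid in November, giving November 20, 2121.
Advancing 17 days from November 20, 2121:
November has 30 days, so 30 − 20 = 10 days remain after November 20, 2121; 17 − 10 = 7 left.
7 days into December 2121 → December 7, 2121.
Going back 11 weeks (= 77 days) from December 7, 2121:
Going back 7 days from December 7, 2121 reaches the end of the previous month; 77 − 7 = 70 left.
November 2121 has 30 days: 70 − 30 = 40 left.
October 2121 has 31 days: 40 − 31 = 9 left.
September 2121 has 30 days; 30 − 9 = 21 → September 21, 2121.

September 21, 2121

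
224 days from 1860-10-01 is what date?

Counting forward 224 days from October 1, 1860.
October has 31 days, so 31 − 1 = 30 days remain after October 1, 1860; 224 − 30 = 194 left.
November 1860 has 30 days: 194 − 30 = 164 left.
December 1860 has 31 days: 164 − 31 = 133 left.
January 1861 has 31 days: 133 − 31 = 102 left.
February 1861 has 28 days (1861 is not a leap year): 102 − 28 = 74 left.
March 1861 has 31 days: 74 − 31 = 43 left.
April 1861 has 30 days: 43 − 30 = 13 left.
13 days into May 1861 → May 13, 1861.

May 13, 1861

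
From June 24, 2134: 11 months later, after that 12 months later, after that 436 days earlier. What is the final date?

March 15, 2135

Adding 11 months from June 24, 2134:
month 6 + 11 = 17, which is month 5 of year 2135 → May 2135.
Day 24 is valid in May, giving May 24, 2135.
Advancing 12 months from May 24, 2135:
month 5 + 12 = 17, which is month 5 of year 2136 → May 2136.
Day 24 is valid in May, giving May 24, 2136.
Going back 436 days from May 24, 2136:
Going back 24 days from May 24, 2136 reaches the end of the previous month; 436 − 24 = 412 left.
April 2136 has 30 days: 412 − 30 = 382 left.
March 2136 has 31 days: 382 − 31 = 351 left.
February 2136 has 29 days (2136 is a leap year): 351 − 29 = 322 left.
January 2136 has 31 days: 322 − 31 = 291 left.
December 2135 has 31 days: 291 − 31 = 260 left.
November 2135 has 30 days: 260 − 30 = 230 left.
October 2135 has 31 days: 230 − 31 = 199 left.
September 2135 has 30 days: 199 − 30 = 169 left.
August 2135 has 31 days: 169 − 31 = 138 left.
July 2135 has 31 days: 138 − 31 = 107 left.
June 2135 has 30 days: 107 − 30 = 77 left.
May 2135 has 31 days: 77 − 31 = 46 left.
April 2135 has 30 days: 46 − 30 = 16 left.
March 2135 has 31 days; 31 − 16 = 15 → March 15, 2135.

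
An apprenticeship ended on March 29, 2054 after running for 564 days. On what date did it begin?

Subtracting 564 days from March 29, 2054.
Going back 29 days from March 29, 2054 reaches the end of the previous month; 564 − 29 = 535 left.
February 2054 has 28 days (2054 is not a leap year): 535 − 28 = 507 left.
January 2054 has 31 days: 507 − 31 = 476 left.
December 2053 has 31 days: 476 − 31 = 445 left.
November 2053 has 30 days: 445 − 30 = 415 left.
October 2053 has 31 days: 415 − 31 = 384 left.
September 2053 has 30 days: 384 − 30 = 354 left.
August 2053 has 31 days: 354 − 31 = 323 left.
July 2053 has 31 days: 323 − 31 = 292 left.
June 2053 has 30 days: 292 − 30 = 262 left.
May 2053 has 31 days: 262 − 31 = 231 left.
April 2053 has 30 days: 231 − 30 = 201 left.
March 2053 has 31 days: 201 − 31 = 170 left.
February 2053 has 28 days (2053 is not a leap year): 170 − 28 = 142 left.
January 2053 has 31 days: 142 − 31 = 111 left.
December 2052 has 31 days: 111 − 31 = 80 left.
November 2052 has 30 days: 80 − 30 = 50 left.
October 2052 has 31 days: 50 − 31 = 19 left.
September 2052 has 30 days; 30 − 19 = 11 → September 11, 2052.

September 11, 2052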